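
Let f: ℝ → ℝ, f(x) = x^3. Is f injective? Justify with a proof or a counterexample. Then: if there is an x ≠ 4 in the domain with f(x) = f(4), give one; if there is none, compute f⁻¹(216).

On ℝ, x ↦ x^3 is strictly increasing (since 3 is odd), so f(x_1) = f(x_2) forces x_1 = x_2. So f is injective.
Since x ↦ x^3 is strictly increasing on ℝ, it is injective there, so no x ≠ 4 in the domain has f(x) = f(4). We therefore compute f⁻¹(216) = 216^{1/3} = 6 (indeed 6^3 = 216).

6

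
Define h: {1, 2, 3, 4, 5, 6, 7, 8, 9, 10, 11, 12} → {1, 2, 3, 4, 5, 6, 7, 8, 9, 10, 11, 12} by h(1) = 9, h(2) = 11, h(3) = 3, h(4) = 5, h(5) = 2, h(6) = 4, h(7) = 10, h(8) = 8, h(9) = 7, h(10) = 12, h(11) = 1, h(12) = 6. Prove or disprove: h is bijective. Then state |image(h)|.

12

The values 9, 11, 3, 5, 2, 4, 10, 8, 7, 12, 1, 6 are a permutation of {1, 2, 3, 4, 5, 6, 7, 8, 9, 10, 11, 12}: each element appears exactly once.
So h is injective and surjective, hence bijective.
The image of h is {1, 2, 3, 4, 5, 6, 7, 8, 9, 10, 11, 12}, which has 12 elements.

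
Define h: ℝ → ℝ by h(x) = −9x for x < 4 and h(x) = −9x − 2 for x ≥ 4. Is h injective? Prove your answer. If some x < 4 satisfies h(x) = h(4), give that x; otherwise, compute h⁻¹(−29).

29/9

Both pieces are strictly decreasing (slopes −9 and −9), so each is injective on its own interval.
The left piece maps (−∞, 4) onto (−36, ∞); the right piece maps [4, ∞) onto (−∞, −38].
These images are disjoint, so no value is attained by both pieces. Hence h is injective.
Because the two images are disjoint, no x < 4 has h(x) = h(4), so we compute h⁻¹(−29): −29 lies in (−36, ∞), so solve −9x = −29: x = (−29 − 0)/(−9) = 29/9.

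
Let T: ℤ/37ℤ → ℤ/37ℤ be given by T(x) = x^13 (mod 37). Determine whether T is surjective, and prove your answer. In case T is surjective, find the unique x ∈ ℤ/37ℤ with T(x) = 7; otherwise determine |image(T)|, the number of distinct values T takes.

34

Since 37 is prime, the nonzero elements of ℤ/37ℤ form a cyclic group of order 36.
As gcd(13, 36) = 1, raising to the 13th power is a bijection on this group: if s^13 ≡ t^13 then (st^{−1})^13 = 1, and the only element of order dividing gcd(13, 36) = 1 is 1, so s = t.
With T(0) = 0 this makes T injective on all of ℤ/37ℤ, hence bijective (finite equal-size domain and codomain). In particular T is surjective.
Since T is surjective, we find the preimage of 7. The inverse of x ↦ x^13 on (ℤ/37ℤ)^× is x ↦ x^25, because 13·25 = 325 = 9·36 + 1 ≡ 1 (mod 36) and x^{36} = 1 for x ≠ 0 (Fermat). So T⁻¹(7) = 7^25 mod 37.
Repeated squaring mod 37: 7^1 ≡ 7, 7^2 ≡ 7² = 49 ≡ 12, 7^4 ≡ 12² = 144 ≡ 33, 7^8 ≡ 33² = 1089 ≡ 16, 7^16 ≡ 16² = 256 ≡ 34. Since 25 = 16 + 8 + 1, 7^25 ≡ 34·16·7: 34·16 = 544 ≡ 26, then 26·7 = 182 ≡ 34. So 7^25 ≡ 34 (mod 37).
Hence T⁻¹(7) = 34.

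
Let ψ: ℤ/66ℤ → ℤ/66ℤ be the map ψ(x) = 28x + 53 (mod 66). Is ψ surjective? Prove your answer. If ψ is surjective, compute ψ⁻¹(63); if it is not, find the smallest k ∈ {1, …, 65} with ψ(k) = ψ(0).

33

Recall: ψ is surjective if every y in the codomain equals ψ(x) for some x in the domain.
Since gcd(28, 66) = 2, we have 28x ≡ 0 (mod 2) for all x, so ψ(x) ≡ 1 (mod 2).
But 0 ≢ 1 (mod 2), so 0 ∈ ℤ/66ℤ has no preimage. Therefore ψ is not surjective.
Since ψ is not surjective, we find the least positive k with ψ(k) = ψ(0): this means 28k ≡ 0 (mod 66), i.e. 66 ∣ 28k. Since gcd(28, 66) = 2, dividing through by 2 this holds exactly when 33 ∣ 14k, and as gcd(14, 33) = 1, exactly when 33 ∣ k.
The smallest positive such k is 33.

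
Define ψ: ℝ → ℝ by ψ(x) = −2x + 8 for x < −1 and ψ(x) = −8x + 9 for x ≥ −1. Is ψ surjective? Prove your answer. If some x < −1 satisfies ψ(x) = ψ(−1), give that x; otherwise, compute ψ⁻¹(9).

-9/2

Both pieces are strictly decreasing (slopes −2 and −8), so each is injective on its own interval.
The left piece maps (−∞, −1) onto (10, ∞); the right piece maps [−1, ∞) onto (−∞, 17].
The union (10, ∞) ∪ (−∞, 17] covers ℝ, so ψ is surjective.
For the follow-up: the images overlap, so an x < −1 with ψ(x) = ψ(−1) exists. ψ(−1) = 17; solving −2x + 8 = 17 for x < −1 gives x = (17 − 8)/(−2) = −9/2.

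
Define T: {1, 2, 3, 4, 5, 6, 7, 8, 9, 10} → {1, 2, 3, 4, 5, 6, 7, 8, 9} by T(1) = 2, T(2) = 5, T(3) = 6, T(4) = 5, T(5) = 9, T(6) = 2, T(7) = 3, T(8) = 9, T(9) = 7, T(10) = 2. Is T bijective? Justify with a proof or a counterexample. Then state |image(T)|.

T(2) = 5 = T(4) with 2 ≠ 4, so T is not injective, hence not bijective.
The image of T is {2, 3, 5, 6, 7, 9}, which has 6 elements.

6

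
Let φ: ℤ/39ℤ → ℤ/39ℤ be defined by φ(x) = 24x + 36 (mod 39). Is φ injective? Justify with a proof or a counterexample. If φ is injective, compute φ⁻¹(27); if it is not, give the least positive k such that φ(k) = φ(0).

13

Recall that φ is injective if φ(a) = φ(b) implies a = b.
We have gcd(24, 39) = 3 > 1. Taking a = 0 and b = 13: φ(0) = 36 and φ(13) = 24·13 + 36 = 348 ≡ 36 (mod 39).
So φ(0) = φ(13) while 0 ≠ 13, thus φ is not injective.
Since φ is not injective, we find the least positive k with φ(k) = φ(0): this means 24k ≡ 0 (mod 39), i.e. 39 ∣ 24k. Since gcd(24, 39) = 3, dividing through by 3 this holds exactly when 13 ∣ 8k, and as gcd(8, 13) = 1, exactly when 13 ∣ k.
The smallest positive such k is 13.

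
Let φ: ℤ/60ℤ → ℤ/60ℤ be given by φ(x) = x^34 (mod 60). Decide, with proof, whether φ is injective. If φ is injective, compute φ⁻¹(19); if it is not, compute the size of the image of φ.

12

φ(2): Repeated squaring mod 60: 2^1 ≡ 2, 2^2 ≡ 2² = 4, 2^4 ≡ 4² = 16, 2^8 ≡ 16² = 256 ≡ 16, 2^16 ≡ 16² = 256 ≡ 16, 2^32 ≡ 16² = 256 ≡ 16. Since 34 = 32 + 2, 2^34 ≡ 16·4: 16·4 = 64 ≡ 4. So 2^34 ≡ 4 (mod 60).
φ(8): Repeated squaring mod 60: 8^1 ≡ 8, 8^2 ≡ 8² = 64 ≡ 4, 8^4 ≡ 4² = 16, 8^8 ≡ 16² = 256 ≡ 16, 8^16 ≡ 16² = 256 ≡ 16, 8^32 ≡ 16² = 256 ≡ 16. Since 34 = 32 + 2, 8^34 ≡ 16·4: 16·4 = 64 ≡ 4. So 8^34 ≡ 4 (mod 60).
So φ(2) = φ(8) = 4 while 2 ≠ 8, so φ is not injective.
Since φ is not injective, we determine |image(φ)|. Computing x^34 mod 60 for each x (by repeated squaring, reducing mod 60 at every step), the values φ(0), φ(1), …, φ(59) are: 0, 1, 4, 9, 16, 25, 36, 49, 4, 21, 40, 1, 24, 49, 16, 45, 16, 49, 24, 1, 40, 21, 4, 49, 36, 25, 16, 9, 4, 1, 0, 1, 4, 9, 16, 25, 36, 49, 4, 21, 40, 1, 24, 49, 16, 45, 16, 49, 24, 1, 40, 21, 4, 49, 36, 25, 16, 9, 4, 1.
The distinct values are {0, 1, 4, 9, 16, 21, 24, 25, 36, 40, 45, 49}; there are 12 of them.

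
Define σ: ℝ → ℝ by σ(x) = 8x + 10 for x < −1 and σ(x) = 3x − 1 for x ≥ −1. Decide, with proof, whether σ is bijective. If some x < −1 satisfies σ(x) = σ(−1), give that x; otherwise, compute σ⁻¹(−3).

-7/4

Both pieces are strictly increasing (slopes 8 and 3), so each is injective on its own interval.
The left piece maps (−∞, −1) onto (−∞, 2); the right piece maps [−1, ∞) onto [−4, ∞).
These images overlap. In particular σ(−1) = −4 (right piece), and solving 8x + 10 = −4 on the left piece gives x = −7/4 < −1.
So σ(−7/4) = σ(−1) with −7/4 ≠ −1, and σ is not injective, hence not bijective. This x = −7/4 is the requested value below −1.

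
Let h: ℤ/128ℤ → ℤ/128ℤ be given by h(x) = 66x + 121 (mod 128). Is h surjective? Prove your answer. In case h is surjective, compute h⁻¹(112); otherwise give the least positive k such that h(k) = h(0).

64

Recall that h is surjective if every y in the codomain equals h(x) for some x in the domain.
Since gcd(66, 128) = 2, we have 66x ≡ 0 (mod 2) for all x, so h(x) ≡ 1 (mod 2).
But 0 ≢ 1 (mod 2), so 0 ∈ ℤ/128ℤ has no preimage. Therefore h is not surjective.
Since h is not surjective, we find the least positive k with h(k) = h(0): this means 66k ≡ 0 (mod 128), i.e. 128 ∣ 66k. Since gcd(66, 128) = 2, dividing through by 2 this holds exactly when 64 ∣ 33k, and as gcd(33, 64) = 1, exactly when 64 ∣ k.
The smallest positive such k is 64.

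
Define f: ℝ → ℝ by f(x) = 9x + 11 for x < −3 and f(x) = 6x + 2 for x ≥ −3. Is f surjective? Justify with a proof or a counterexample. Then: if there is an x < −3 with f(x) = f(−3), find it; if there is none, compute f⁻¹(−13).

Both pieces are strictly increasing (slopes 9 and 6), so each is injective on its own interval.
The left piece maps (−∞, −3) onto (−∞, −16); the right piece maps [−3, ∞) onto [−16, ∞).
These images together cover ℝ, so f is surjective.
Because the two images are disjoint, no x < −3 has f(x) = f(−3), so we compute f⁻¹(−13): −13 lies in [−16, ∞), so solve 6x + 2 = −13: x = (−13 − 2)/6 = −5/2.

-5/2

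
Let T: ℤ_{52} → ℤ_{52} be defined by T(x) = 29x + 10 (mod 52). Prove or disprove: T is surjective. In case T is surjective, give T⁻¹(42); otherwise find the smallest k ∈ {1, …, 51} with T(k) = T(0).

Since gcd(29, 52) = 1, 29 is invertible modulo 52. Euclid's algorithm: 52 = 1·29 + 23, 29 = 1·23 + 6, 23 = 3·6 + 5, 6 = 1·5 + 1; back-substituting gives 1 = 9·29 − 5·52, so 29⁻¹ ≡ 9 (mod 52).
For any y ∈ ℤ_{52}, x = 9(y − 10) mod 52 satisfies T(x) = 29·9(y − 10) + 10 ≡ y (since 29·9 ≡ 1 mod 52). So every y has a preimage.
Thus T is surjective.
Since T is surjective, we compute T⁻¹(42): solve 29x + 10 ≡ 42 (mod 52), i.e. 29x ≡ 32 (mod 52).
Multiplying by 29⁻¹ = 9 gives x ≡ 9·32 = 288 = 5·52 + 28 ≡ 28 (mod 52).
Check: T(28) = 29·28 + 10 = 822 = 15·52 + 42 ≡ 42 (mod 52).

28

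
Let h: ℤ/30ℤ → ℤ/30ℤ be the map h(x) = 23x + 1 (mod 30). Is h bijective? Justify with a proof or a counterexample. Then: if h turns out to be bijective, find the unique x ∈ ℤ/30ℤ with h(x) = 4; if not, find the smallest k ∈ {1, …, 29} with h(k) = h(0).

Suppose h(x_1) = h(x_2) in ℤ/30ℤ. Then 23x_1 + 1 ≡ 23x_2 + 1 (mod 30), hence 23(x_1 − x_2) ≡ 0 (mod 30).
Since gcd(23, 30) = 1, 23 is invertible modulo 30, hence x_1 − x_2 ≡ 0 (mod 30), i.e. x_1 = x_2.
We now compute 23⁻¹ mod 30 explicitly. Euclid's algorithm: 30 = 1·23 + 7, 23 = 3·7 + 2, 7 = 3·2 + 1; back-substituting gives 1 = 17·23 − 13·30, so 23⁻¹ ≡ 17 (mod 30).
Then y ↦ 17(y − 1) is a two-sided inverse to h, so every y ∈ ℤ/30ℤ has a preimage.
Thus h is bijective.
Since h is bijective, we find h⁻¹(4): we need 23x ≡ 4 − 1 ≡ 3 (mod 30). Using 23⁻¹ = 17: x ≡ 17·3 = 51 = 1·30 + 21, so x = 21.
Check: h(21) = 23·21 + 1 = 484 = 16·30 + 4 ≡ 4 (mod 30).

21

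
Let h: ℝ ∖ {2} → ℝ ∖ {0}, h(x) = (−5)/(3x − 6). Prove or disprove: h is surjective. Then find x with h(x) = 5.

For any y ≠ 0, solving y(3x − 6) = −5 for x gives a well-defined x ≠ 2. So h is surjective.
Solving h(x) = 5: cross-multiplying gives −5 = 5(3x − 6), which rearranges to −15x = −25, so x = 5/3.

5/3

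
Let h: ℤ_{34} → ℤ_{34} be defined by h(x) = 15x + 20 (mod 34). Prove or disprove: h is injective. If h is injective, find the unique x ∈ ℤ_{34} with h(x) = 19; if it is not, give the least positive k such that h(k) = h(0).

By definition, injectivity means: for all u, v in the domain, h(u) = h(v) implies u = v.
Suppose h(u) = h(v) in ℤ_{34}. Then 15u + 20 ≡ 15v + 20 (mod 34), so 15(u − v) ≡ 0 (mod 34).
Since gcd(15, 34) = 1, 15 is invertible modulo 34, hence u − v ≡ 0 (mod 34), i.e. u = v.
Therefore h is injective.
We now compute 15⁻¹ mod 34 explicitly. Euclid's algorithm: 34 = 2·15 + 4, 15 = 3·4 + 3, 4 = 1·3 + 1; back-substituting gives 1 = 25·15 − 11·34, so 15⁻¹ ≡ 25 (mod 34).
Since h is injective, we find h⁻¹(19): we need 15x ≡ 19 − 20 ≡ 33 (mod 34). Using 15⁻¹ = 25: x ≡ 25·33 = 825 = 24·34 + 9, so x = 9.
Check: h(9) = 15·9 + 20 = 155 = 4·34 + 19 ≡ 19 (mod 34).

9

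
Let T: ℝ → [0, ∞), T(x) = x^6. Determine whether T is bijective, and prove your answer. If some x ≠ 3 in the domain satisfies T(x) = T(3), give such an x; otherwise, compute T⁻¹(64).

-3

T(3) = 729 = (−3)^6 = T(−3) (since 6 is even), with 3 ≠ −3. So T is not injective, hence not bijective.
For the follow-up, such an x exists: taking x = −3 ∈ ℝ gives T(−3) = 729 = T(3) with −3 ≠ 3.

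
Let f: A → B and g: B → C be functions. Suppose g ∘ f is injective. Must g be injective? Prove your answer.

No. Take A = {0, 1}, B = {0, 1, 2, 3, 4}, C = {0, 1, 2, 3, 4}, f(a) = a for each a ∈ A, and g(b) = 3 if b ∈ {3, 4} else g(b) = b.
Then g ∘ f = f is injective (A ⊂ B and f is the inclusion), but g(3) = g(4) = 3 with 3 ≠ 4, so g is not injective.

not injective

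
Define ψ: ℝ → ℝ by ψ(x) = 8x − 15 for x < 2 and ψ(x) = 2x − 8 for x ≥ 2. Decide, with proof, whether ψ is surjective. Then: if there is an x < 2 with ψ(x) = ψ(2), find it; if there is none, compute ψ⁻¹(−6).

11/8

Both pieces are strictly increasing (slopes 8 and 2), so each is injective on its own interval.
The left piece maps (−∞, 2) onto (−∞, 1); the right piece maps [2, ∞) onto [−4, ∞).
The union (−∞, 1) ∪ [−4, ∞) covers ℝ, so ψ is surjective.
For the follow-up: the images overlap, so an x < 2 with ψ(x) = ψ(2) exists. ψ(2) = −4; solving 8x − 15 = −4 for x < 2 gives x = (−4 + 15)/8 = 11/8.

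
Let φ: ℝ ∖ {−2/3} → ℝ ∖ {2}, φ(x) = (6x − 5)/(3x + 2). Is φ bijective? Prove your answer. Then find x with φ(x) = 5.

-5/3

Suppose φ(s) = φ(t). Cross-multiplying: (6s − 5)(3t + 2) = (6t − 5)(3s + 2).
Expanding both sides and cancelling the symmetric terms leaves 27·(s − t) = 0. Since 27 ≠ 0, s = t. So φ is injective.
For any y ≠ 2, solving y(3x + 2) = 6x − 5 for x gives a well-defined x ≠ −2/3. So φ is surjective.
Therefore φ is bijective.
Solving φ(x) = 5: cross-multiplying gives 6x − 5 = 5(3x + 2), which rearranges to −9x = 15, so x = −5/3.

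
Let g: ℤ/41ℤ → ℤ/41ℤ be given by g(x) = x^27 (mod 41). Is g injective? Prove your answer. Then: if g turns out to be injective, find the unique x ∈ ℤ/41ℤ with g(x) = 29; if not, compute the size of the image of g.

35

Since 41 is prime, the nonzero elements of ℤ/41ℤ form a cyclic group of order 40.
As gcd(27, 40) = 1, raising to the 27th power is a bijection on this group: if s^27 ≡ t^27 then (st^{−1})^27 = 1, and the only element of order dividing gcd(27, 40) = 1 is 1, so s = t.
With g(0) = 0 this makes g injective on all of ℤ/41ℤ, hence bijective (finite equal-size domain and codomain). In particular g is injective.
Since g is injective, we find the preimage of 29. The inverse of x ↦ x^27 on (ℤ/41ℤ)^× is x ↦ x^3, because 27·3 = 81 = 2·40 + 1 ≡ 1 (mod 40) and x^{40} = 1 for x ≠ 0 (Fermat). So g⁻¹(29) = 29^3 mod 41.
Repeated squaring mod 41: 29^1 ≡ 29, 29^2 ≡ 29² = 841 ≡ 21. Since 3 = 2 + 1, 29^3 ≡ 21·29: 21·29 = 609 ≡ 35. So 29^3 ≡ 35 (mod 41).
Hence g⁻¹(29) = 35.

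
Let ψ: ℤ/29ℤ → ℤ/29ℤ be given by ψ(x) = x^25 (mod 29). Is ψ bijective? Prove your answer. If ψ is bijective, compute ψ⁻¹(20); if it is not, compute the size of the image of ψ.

23

Since 29 is prime, the nonzero elements of ℤ/29ℤ form a cyclic group of order 28.
As gcd(25, 28) = 1, raising to the 25th power is a bijection on this group: if x_1^25 ≡ x_2^25 then (x_1x_2^{−1})^25 = 1, and the only element of order dividing gcd(25, 28) = 1 is 1, so x_1 = x_2.
With ψ(0) = 0 this makes ψ injective on all of ℤ/29ℤ, hence bijective (finite equal-size domain and codomain). In particular ψ is bijective.
Since ψ is bijective, we find the preimage of 20. The inverse of x ↦ x^25 on (ℤ/29ℤ)^× is x ↦ x^9, because 25·9 = 225 = 8·28 + 1 ≡ 1 (mod 28) and x^{28} = 1 for x ≠ 0 (Fermat). So ψ⁻¹(20) = 20^9 mod 29.
Repeated squaring mod 29: 20^1 ≡ 20, 20^2 ≡ 20² = 400 ≡ 23, 20^4 ≡ 23² = 529 ≡ 7, 20^8 ≡ 7² = 49 ≡ 20. Since 9 = 8 + 1, 20^9 ≡ 20·20: 20·20 = 400 ≡ 23. So 20^9 ≡ 23 (mod 29).
Hence ψ⁻¹(20) = 23.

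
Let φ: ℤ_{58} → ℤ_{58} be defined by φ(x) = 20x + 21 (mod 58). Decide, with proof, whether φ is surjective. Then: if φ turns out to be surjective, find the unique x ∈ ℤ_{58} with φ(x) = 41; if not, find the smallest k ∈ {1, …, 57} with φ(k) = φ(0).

Since gcd(20, 58) = 2, we have 20x ≡ 0 (mod 2) for all x, so φ(x) ≡ 1 (mod 2).
But 0 ≢ 1 (mod 2), so 0 ∈ ℤ_{58} has no preimage. Therefore φ is not surjective.
Since φ is not surjective, we find the least positive k with φ(k) = φ(0): this means 20k ≡ 0 (mod 58), i.e. 58 ∣ 20k. Since gcd(20, 58) = 2, dividing through by 2 this holds exactly when 29 ∣ 10k, and as gcd(10, 29) = 1, exactly when 29 ∣ k.
The smallest positive such k is 29.

29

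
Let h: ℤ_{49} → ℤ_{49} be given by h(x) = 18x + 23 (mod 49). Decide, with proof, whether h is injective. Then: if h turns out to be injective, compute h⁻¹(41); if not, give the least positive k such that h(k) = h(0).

1

Suppose h(x_1) = h(x_2) in ℤ_{49}. Then 18x_1 + 23 ≡ 18x_2 + 23 (mod 49), hence 18(x_1 − x_2) ≡ 0 (mod 49).
Since gcd(18, 49) = 1, 18 is invertible modulo 49, hence x_1 − x_2 ≡ 0 (mod 49), i.e. x_1 = x_2.
Hence h is injective.
We now compute 18⁻¹ mod 49 explicitly. Euclid's algorithm: 49 = 2·18 + 13, 18 = 1·13 + 5, 13 = 2·5 + 3, 5 = 1·3 + 2, 3 = 1·2 + 1; back-substituting gives 1 = 30·18 − 11·49, so 18⁻¹ ≡ 30 (mod 49).
Since h is injective, we find h⁻¹(41): we need 18x ≡ 41 − 23 ≡ 18 (mod 49). Using 18⁻¹ = 30: x ≡ 30·18 = 540 = 11·49 + 1, so x = 1.
Check: h(1) = 18·1 + 23 = 41 ≡ 41 (mod 49).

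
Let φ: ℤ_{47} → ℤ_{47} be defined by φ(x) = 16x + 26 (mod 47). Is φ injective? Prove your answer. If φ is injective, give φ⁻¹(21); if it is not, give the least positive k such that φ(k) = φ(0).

32

Recall that φ is injective when φ(s) = φ(t) forces s = t.
If φ(s) = φ(t), then 16s ≡ 16t (mod 47). Because gcd(16, 47) = 1, we may cancel 16 to get s ≡ t (mod 47).
Hence φ is injective.
We now compute 16⁻¹ mod 47 explicitly. Euclid's algorithm: 47 = 2·16 + 15, 16 = 1·15 + 1; back-substituting gives 1 = 3·16 − 1·47, so 16⁻¹ ≡ 3 (mod 47).
Since φ is injective, we find φ⁻¹(21): we need 16x ≡ 21 − 26 ≡ 42 (mod 47). Using 16⁻¹ = 3: x ≡ 3·42 = 126 = 2·47 + 32, so x = 32.
Check: φ(32) = 16·32 + 26 = 538 = 11·47 + 21 ≡ 21 (mod 47).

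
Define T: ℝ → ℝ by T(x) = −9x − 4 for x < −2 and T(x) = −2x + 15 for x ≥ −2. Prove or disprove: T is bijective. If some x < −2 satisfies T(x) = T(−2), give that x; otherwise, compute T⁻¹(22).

-23/9

Both pieces are strictly decreasing (slopes −9 and −2), so each is injective on its own interval.
The left piece maps (−∞, −2) onto (14, ∞); the right piece maps [−2, ∞) onto (−∞, 19].
These images overlap. In particular T(−2) = 19 (right piece), and solving −9x − 4 = 19 on the left piece gives x = −23/9 < −2.
So T(−23/9) = T(−2) with −23/9 ≠ −2, and T is not injective, hence not bijective. This x = −23/9 is the requested value below −2.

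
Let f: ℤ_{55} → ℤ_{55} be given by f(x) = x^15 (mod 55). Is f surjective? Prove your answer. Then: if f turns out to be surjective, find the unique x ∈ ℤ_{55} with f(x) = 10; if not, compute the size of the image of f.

f(2): Repeated squaring mod 55: 2^1 ≡ 2, 2^2 ≡ 2² = 4, 2^4 ≡ 4² = 16, 2^8 ≡ 16² = 256 ≡ 36. Since 15 = 8 + 4 + 2 + 1, 2^15 ≡ 36·16·4·2: 36·16 = 576 ≡ 26, then 26·4 = 104 ≡ 49, then 49·2 = 98 ≡ 43. So 2^15 ≡ 43 (mod 55).
f(7): Repeated squaring mod 55: 7^1 ≡ 7, 7^2 ≡ 7² = 49, 7^4 ≡ 49² = 2401 ≡ 36, 7^8 ≡ 36² = 1296 ≡ 31. Since 15 = 8 + 4 + 2 + 1, 7^15 ≡ 31·36·49·7: 31·36 = 1116 ≡ 16, then 16·49 = 784 ≡ 14, then 14·7 = 98 ≡ 43. So 7^15 ≡ 43 (mod 55).
So f(2) = f(7) = 43 while 2 ≠ 7, hence f is not injective.
A non-injective map from the 55-element set ℤ_{55} to itself takes at most 54 distinct values, so it cannot be surjective. Hence f is not surjective.
Since f is not surjective, we determine |image(f)|. Computing x^15 mod 55 for each x (by repeated squaring, reducing mod 55 at every step), the values f(0), f(1), …, f(54) are: 0, 1, 43, 12, 34, 45, 21, 43, 32, 34, 10, 11, 23, 32, 34, 45, 1, 43, 32, 54, 45, 21, 33, 12, 54, 45, 1, 23, 32, 54, 10, 1, 43, 22, 34, 10, 1, 23, 12, 54, 10, 21, 23, 32, 44, 45, 21, 23, 12, 34, 10, 21, 43, 12, 54.
The distinct values are {0, 1, 10, 11, 12, 21, 22, 23, 32, 33, 34, 43, 44, 45, 54}; there are 15 of them.

15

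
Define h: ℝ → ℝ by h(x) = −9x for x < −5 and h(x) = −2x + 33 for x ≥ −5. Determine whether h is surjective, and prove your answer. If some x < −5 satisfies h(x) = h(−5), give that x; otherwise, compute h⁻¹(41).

Both pieces are strictly decreasing (slopes −9 and −2), so each is injective on its own interval.
The left piece maps (−∞, −5) onto (45, ∞); the right piece maps [−5, ∞) onto (−∞, 43].
The union (45, ∞) ∪ (−∞, 43] omits the interval between 45 and 43; in particular 45 has no preimage. So h is not surjective.
Because the two images are disjoint, no x < −5 has h(x) = h(−5), so we compute h⁻¹(41): 41 lies in (−∞, 43], so solve −2x + 33 = 41: x = (41 − 33)/(−2) = −4.

-4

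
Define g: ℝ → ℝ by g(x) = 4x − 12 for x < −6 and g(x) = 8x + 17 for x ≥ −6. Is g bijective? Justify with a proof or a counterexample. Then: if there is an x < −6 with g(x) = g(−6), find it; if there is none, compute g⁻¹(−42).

-15/2

Both pieces are strictly increasing (slopes 4 and 8), so each is injective on its own interval.
The left piece maps (−∞, −6) onto (−∞, −36); the right piece maps [−6, ∞) onto [−31, ∞).
The images leave a gap (−36 has no preimage), so g is not surjective, hence not bijective.
Because the two images are disjoint, no x < −6 has g(x) = g(−6), so we compute g⁻¹(−42): −42 lies in (−∞, −36), so solve 4x − 12 = −42: x = (−42 + 12)/4 = −15/2.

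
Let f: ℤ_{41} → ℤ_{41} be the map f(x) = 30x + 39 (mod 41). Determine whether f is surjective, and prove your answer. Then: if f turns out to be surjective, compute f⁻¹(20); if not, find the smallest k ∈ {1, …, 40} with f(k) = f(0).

39

Since gcd(30, 41) = 1, 30 is invertible modulo 41. Euclid's algorithm: 41 = 1·30 + 11, 30 = 2·11 + 8, 11 = 1·8 + 3, 8 = 2·3 + 2, 3 = 1·2 + 1; back-substituting gives 1 = 26·30 − 19·41, so 30⁻¹ ≡ 26 (mod 41).
Then y ↦ 26(y − 39) is a two-sided inverse to f, so every y ∈ ℤ_{41} has a preimage.
So f is surjective.
Since f is surjective, we compute f⁻¹(20): solve 30x + 39 ≡ 20 (mod 41), i.e. 30x ≡ 22 (mod 41).
Multiplying by 30⁻¹ = 26 gives x ≡ 26·22 = 572 = 13·41 + 39 ≡ 39 (mod 41).
Check: f(39) = 30·39 + 39 = 1209 = 29·41 + 20 ≡ 20 (mod 41).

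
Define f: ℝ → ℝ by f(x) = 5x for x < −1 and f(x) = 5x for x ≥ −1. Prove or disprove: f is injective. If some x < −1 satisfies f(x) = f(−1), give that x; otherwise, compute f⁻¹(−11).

Both pieces are strictly increasing (slopes 5 and 5), so each is injective on its own interval.
The left piece maps (−∞, −1) onto (−∞, −5); the right piece maps [−1, ∞) onto [−5, ∞).
These images are disjoint, so no value is attained by both pieces. Thus f is injective.
Because the two images are disjoint, no x < −1 has f(x) = f(−1), so we compute f⁻¹(−11): −11 lies in (−∞, −5), so solve 5x = −11: x = (−11 − 0)/5 = −11/5.

-11/5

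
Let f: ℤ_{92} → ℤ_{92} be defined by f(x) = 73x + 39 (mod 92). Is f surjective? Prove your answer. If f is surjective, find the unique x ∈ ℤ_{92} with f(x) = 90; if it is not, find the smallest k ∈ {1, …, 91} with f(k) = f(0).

7

Since gcd(73, 92) = 1, 73 is invertible modulo 92. Euclid's algorithm: 92 = 1·73 + 19, 73 = 3·19 + 16, 19 = 1·16 + 3, 16 = 5·3 + 1; back-substituting gives 1 = 29·73 − 23·92, so 73⁻¹ ≡ 29 (mod 92).
For any y ∈ ℤ_{92}, x = 29(y − 39) mod 92 satisfies f(x) = 73·29(y − 39) + 39 ≡ y (since 73·29 ≡ 1 mod 92). So every y has a preimage.
Therefore f is surjective.
Since f is surjective, we find f⁻¹(90): we need 73x ≡ 90 − 39 ≡ 51 (mod 92). Using 73⁻¹ = 29: x ≡ 29·51 = 1479 = 16·92 + 7, so x = 7.
Check: f(7) = 73·7 + 39 = 550 = 5·92 + 90 ≡ 90 (mod 92).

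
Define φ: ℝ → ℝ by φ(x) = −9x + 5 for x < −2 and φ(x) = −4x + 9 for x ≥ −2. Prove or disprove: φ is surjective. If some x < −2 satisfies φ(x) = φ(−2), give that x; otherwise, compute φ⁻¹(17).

Both pieces are strictly decreasing (slopes −9 and −4), so each is injective on its own interval.
The left piece maps (−∞, −2) onto (23, ∞); the right piece maps [−2, ∞) onto (−∞, 17].
The union (23, ∞) ∪ (−∞, 17] omits the interval between 23 and 17; in particular 23 has no preimage. So φ is not surjective.
Because the two images are disjoint, no x < −2 has φ(x) = φ(−2), so we compute φ⁻¹(17): 17 lies in (−∞, 17], so solve −4x + 9 = 17: x = (17 − 9)/(−4) = −2.

-2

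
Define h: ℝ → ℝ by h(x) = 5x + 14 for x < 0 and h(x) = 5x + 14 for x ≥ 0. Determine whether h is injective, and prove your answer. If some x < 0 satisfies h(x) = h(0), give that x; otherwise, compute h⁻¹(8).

-6/5

Both pieces are strictly increasing (slopes 5 and 5), so each is injective on its own interval.
The left piece maps (−∞, 0) onto (−∞, 14); the right piece maps [0, ∞) onto [14, ∞).
These images are disjoint, so no value is attained by both pieces. Therefore h is injective.
Because the two images are disjoint, no x < 0 has h(x) = h(0), so we compute h⁻¹(8): 8 lies in (−∞, 14), so solve 5x + 14 = 8: x = (8 − 14)/5 = −6/5.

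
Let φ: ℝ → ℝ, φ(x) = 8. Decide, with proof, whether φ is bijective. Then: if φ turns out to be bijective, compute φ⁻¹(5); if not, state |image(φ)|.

φ(0) = 8 = φ(1) with 0 ≠ 1, so φ is not injective, hence not bijective.
Since φ is not bijective, we state |image(φ)|: the image of φ is {8}, which has 1 element.

1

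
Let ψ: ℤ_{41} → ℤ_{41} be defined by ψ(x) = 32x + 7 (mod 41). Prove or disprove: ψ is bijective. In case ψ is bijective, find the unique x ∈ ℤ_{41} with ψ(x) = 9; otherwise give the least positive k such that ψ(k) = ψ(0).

If ψ(a) = ψ(b), then 32a ≡ 32b (mod 41). Because gcd(32, 41) = 1, we may cancel 32 to get a ≡ b (mod 41).
We now compute 32⁻¹ mod 41 explicitly. Euclid's algorithm: 41 = 1·32 + 9, 32 = 3·9 + 5, 9 = 1·5 + 4, 5 = 1·4 + 1; back-substituting gives 1 = 9·32 − 7·41, so 32⁻¹ ≡ 9 (mod 41).
Then y ↦ 9(y − 7) is a two-sided inverse to ψ, so every y ∈ ℤ_{41} has a preimage.
Therefore ψ is bijective.
Since ψ is bijective, we compute ψ⁻¹(9): solve 32x + 7 ≡ 9 (mod 41), i.e. 32x ≡ 2 (mod 41).
Multiplying by 32⁻¹ = 9 gives x ≡ 9·2 = 18 ≡ 18 (mod 41).
Check: ψ(18) = 32·18 + 7 = 583 = 14·41 + 9 ≡ 9 (mod 41).

18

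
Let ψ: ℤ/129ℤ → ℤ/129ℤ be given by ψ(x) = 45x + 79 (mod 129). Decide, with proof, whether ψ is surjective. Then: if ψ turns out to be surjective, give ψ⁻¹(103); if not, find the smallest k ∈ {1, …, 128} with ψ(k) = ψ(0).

By definition, ψ is surjective if every y in the codomain equals ψ(x) for some x in the domain.
Since gcd(45, 129) = 3, we have 45x ≡ 0 (mod 3) for all x, so ψ(x) ≡ 1 (mod 3).
But 0 ≢ 1 (mod 3), so 0 ∈ ℤ/129ℤ has no preimage. So ψ is not surjective.
Since ψ is not surjective, we find the least positive k with ψ(k) = ψ(0): this means 45k ≡ 0 (mod 129), i.e. 129 ∣ 45k. Since gcd(45, 129) = 3, dividing through by 3 this holds exactly when 43 ∣ 15k, and as gcd(15, 43) = 1, exactly when 43 ∣ k.
The smallest positive such k is 43.

43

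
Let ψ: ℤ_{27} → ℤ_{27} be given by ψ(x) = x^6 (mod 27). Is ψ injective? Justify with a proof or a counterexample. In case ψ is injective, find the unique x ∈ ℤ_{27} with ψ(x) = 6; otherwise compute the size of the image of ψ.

4

ψ(0) = 0^6 = 0.
ψ(3): Repeated squaring mod 27: 3^1 ≡ 3, 3^2 ≡ 3² = 9, 3^4 ≡ 9² = 81 ≡ 0. Since 6 = 4 + 2, 3^6 ≡ 0·9: 0·9 = 0. So 3^6 ≡ 0 (mod 27).
So ψ(0) = ψ(3) = 0 while 0 ≠ 3, therefore ψ is not injective.
Since ψ is not injective, we determine |image(ψ)|. Computing x^6 mod 27 for each x (by repeated squaring, reducing mod 27 at every step), the values ψ(0), ψ(1), …, ψ(26) are: 0, 1, 10, 0, 19, 19, 0, 10, 1, 0, 1, 10, 0, 19, 19, 0, 10, 1, 0, 1, 10, 0, 19, 19, 0, 10, 1.
The distinct values are {0, 1, 10, 19}; there are 4 of them.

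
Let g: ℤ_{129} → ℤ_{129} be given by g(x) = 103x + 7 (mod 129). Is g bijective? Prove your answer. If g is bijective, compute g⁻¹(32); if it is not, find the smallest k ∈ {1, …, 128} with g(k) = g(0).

4

If g(a) = g(b), then 103a ≡ 103b (mod 129). Because gcd(103, 129) = 1, we may cancel 103 to get a ≡ b (mod 129).
We now compute 103⁻¹ mod 129 explicitly. Euclid's algorithm: 129 = 1·103 + 26, 103 = 3·26 + 25, 26 = 1·25 + 1; back-substituting gives 1 = 124·103 − 99·129, so 103⁻¹ ≡ 124 (mod 129).
Then y ↦ 124(y − 7) is a two-sided inverse to g, so every y ∈ ℤ_{129} has a preimage.
Therefore g is bijective.
Since g is bijective, we compute g⁻¹(32): solve 103x + 7 ≡ 32 (mod 129), i.e. 103x ≡ 25 (mod 129).
Multiplying by 103⁻¹ = 124 gives x ≡ 124·25 = 3100 = 24·129 + 4 ≡ 4 (mod 129).
Check: g(4) = 103·4 + 7 = 419 = 3·129 + 32 ≡ 32 (mod 129).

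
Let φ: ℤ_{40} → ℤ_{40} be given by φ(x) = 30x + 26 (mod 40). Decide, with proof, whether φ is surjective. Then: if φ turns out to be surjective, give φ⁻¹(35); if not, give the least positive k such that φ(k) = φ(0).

Since gcd(30, 40) = 10, we have 30x ≡ 0 (mod 10) for all x, so φ(x) ≡ 6 (mod 10).
But 0 ≢ 6 (mod 10), so 0 ∈ ℤ_{40} has no preimage. So φ is not surjective.
Since φ is not surjective, we find the least positive k with φ(k) = φ(0): this means 30k ≡ 0 (mod 40), i.e. 40 ∣ 30k. Since gcd(30, 40) = 10, dividing through by 10 this holds exactly when 4 ∣ 3k, and as gcd(3, 4) = 1, exactly when 4 ∣ k.
The smallest positive such k is 4.

4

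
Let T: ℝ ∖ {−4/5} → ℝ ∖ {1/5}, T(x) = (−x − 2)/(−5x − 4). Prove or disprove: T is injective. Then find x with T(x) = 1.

-1/2

Suppose T(a) = T(b). Cross-multiplying: (−a − 2)(−5b − 4) = (−b − 2)(−5a − 4).
Expanding both sides and cancelling the symmetric terms leaves −6·(a − b) = 0. Since −6 ≠ 0, a = b. Therefore T is injective.
Solving T(x) = 1: cross-multiplying gives −x − 2 = 1(−5x − 4), which rearranges to 4x = −2, so x = −1/2.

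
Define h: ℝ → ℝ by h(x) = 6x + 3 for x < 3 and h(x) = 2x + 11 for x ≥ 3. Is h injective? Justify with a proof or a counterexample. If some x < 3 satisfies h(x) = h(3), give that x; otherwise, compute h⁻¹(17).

Both pieces are strictly increasing (slopes 6 and 2), so each is injective on its own interval.
The left piece maps (−∞, 3) onto (−∞, 21); the right piece maps [3, ∞) onto [17, ∞).
These images overlap. In particular h(3) = 17 (right piece), and solving 6x + 3 = 17 on the left piece gives x = 7/3 < 3.
So h(7/3) = h(3) with 7/3 ≠ 3, and h is not injective. This x = 7/3 is the requested value below 3.

7/3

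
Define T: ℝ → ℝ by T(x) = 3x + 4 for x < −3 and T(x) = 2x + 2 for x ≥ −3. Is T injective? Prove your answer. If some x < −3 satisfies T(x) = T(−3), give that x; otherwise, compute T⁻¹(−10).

-14/3

Both pieces are strictly increasing (slopes 3 and 2), so each is injective on its own interval.
The left piece maps (−∞, −3) onto (−∞, −5); the right piece maps [−3, ∞) onto [−4, ∞).
These images are disjoint, so no value is attained by both pieces. Therefore T is injective.
Because the two images are disjoint, no x < −3 has T(x) = T(−3), so we compute T⁻¹(−10): −10 lies in (−∞, −5), so solve 3x + 4 = −10: x = (−10 − 4)/3 = −14/3.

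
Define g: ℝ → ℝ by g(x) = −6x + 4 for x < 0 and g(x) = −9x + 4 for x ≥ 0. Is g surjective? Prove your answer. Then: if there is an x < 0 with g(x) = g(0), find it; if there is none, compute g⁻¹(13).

-3/2

Both pieces are strictly decreasing (slopes −6 and −9), so each is injective on its own interval.
The left piece maps (−∞, 0) onto (4, ∞); the right piece maps [0, ∞) onto (−∞, 4].
These images together cover ℝ, so g is surjective.
Because the two images are disjoint, no x < 0 has g(x) = g(0), so we compute g⁻¹(13): 13 lies in (4, ∞), so solve −6x + 4 = 13: x = (13 − 4)/(−6) = −3/2.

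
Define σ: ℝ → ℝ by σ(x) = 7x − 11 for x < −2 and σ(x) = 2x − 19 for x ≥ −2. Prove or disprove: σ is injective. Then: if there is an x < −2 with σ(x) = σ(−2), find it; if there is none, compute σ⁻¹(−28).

-17/7

Both pieces are strictly increasing (slopes 7 and 2), so each is injective on its own interval.
The left piece maps (−∞, −2) onto (−∞, −25); the right piece maps [−2, ∞) onto [−23, ∞).
These images are disjoint, so no value is attained by both pieces. Hence σ is injective.
Because the two images are disjoint, no x < −2 has σ(x) = σ(−2), so we compute σ⁻¹(−28): −28 lies in (−∞, −25), so solve 7x − 11 = −28: x = (−28 + 11)/7 = −17/7.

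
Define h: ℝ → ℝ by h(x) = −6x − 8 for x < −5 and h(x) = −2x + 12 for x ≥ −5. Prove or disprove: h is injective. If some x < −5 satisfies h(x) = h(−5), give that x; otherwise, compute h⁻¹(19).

-7/2

Both pieces are strictly decreasing (slopes −6 and −2), so each is injective on its own interval.
The left piece maps (−∞, −5) onto (22, ∞); the right piece maps [−5, ∞) onto (−∞, 22].
These images are disjoint, so no value is attained by both pieces. So h is injective.
Because the two images are disjoint, no x < −5 has h(x) = h(−5), so we compute h⁻¹(19): 19 lies in (−∞, 22], so solve −2x + 12 = 19: x = (19 − 12)/(−2) = −7/2.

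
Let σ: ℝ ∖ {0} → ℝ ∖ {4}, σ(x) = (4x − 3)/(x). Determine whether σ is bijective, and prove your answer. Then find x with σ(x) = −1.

3/5

Suppose σ(a) = σ(b). Cross-multiplying: (4a − 3)(b) = (4b − 3)(a).
Expanding both sides and cancelling the symmetric terms leaves 3·(a − b) = 0. Since 3 ≠ 0, a = b. Therefore σ is injective.
For any y ≠ 4, solving y(x) = 4x − 3 for x gives a well-defined x ≠ 0. So σ is surjective.
So σ is bijective.
Solving σ(x) = −1: cross-multiplying gives 4x − 3 = −1(x), which rearranges to 5x = 3, so x = 3/5.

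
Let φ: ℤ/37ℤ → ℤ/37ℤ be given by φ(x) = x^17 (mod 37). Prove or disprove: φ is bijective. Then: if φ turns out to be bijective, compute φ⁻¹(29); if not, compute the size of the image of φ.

Since 37 is prime, the nonzero elements of ℤ/37ℤ form a cyclic group of order 36.
As gcd(17, 36) = 1, raising to the 17th power is a bijection on this group: if s^17 ≡ t^17 then (st^{−1})^17 = 1, and the only element of order dividing gcd(17, 36) = 1 is 1, so s = t.
With φ(0) = 0 this makes φ injective on all of ℤ/37ℤ, hence bijective (finite equal-size domain and codomain). In particular φ is bijective.
Since φ is bijective, we find the preimage of 29. The inverse of x ↦ x^17 on (ℤ/37ℤ)^× is x ↦ x^17, because 17·17 = 289 = 8·36 + 1 ≡ 1 (mod 36) and x^{36} = 1 for x ≠ 0 (Fermat). So φ⁻¹(29) = 29^17 mod 37.
Repeated squaring mod 37: 29^1 ≡ 29, 29^2 ≡ 29² = 841 ≡ 27, 29^4 ≡ 27² = 729 ≡ 26, 29^8 ≡ 26² = 676 ≡ 10, 29^16 ≡ 10² = 100 ≡ 26. Since 17 = 16 + 1, 29^17 ≡ 26·29: 26·29 = 754 ≡ 14. So 29^17 ≡ 14 (mod 37).
Hence φ⁻¹(29) = 14.

14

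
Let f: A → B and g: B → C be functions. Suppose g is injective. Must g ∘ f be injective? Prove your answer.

No. Take A = {1, 2}, B = C = {1, 2}, f(1) = f(2) = 1, and g = identity (injective).
Then (g ∘ f)(1) = (g ∘ f)(2) = 1 with 1 ≠ 2, so g ∘ f is not injective.

not injective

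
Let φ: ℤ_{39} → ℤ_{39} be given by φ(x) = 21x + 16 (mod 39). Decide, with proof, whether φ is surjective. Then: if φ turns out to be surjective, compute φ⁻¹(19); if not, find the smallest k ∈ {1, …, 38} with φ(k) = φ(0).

13

Since gcd(21, 39) = 3, we have 21x ≡ 0 (mod 3) for all x, so φ(x) ≡ 1 (mod 3).
But 0 ≢ 1 (mod 3), so 0 ∈ ℤ_{39} has no preimage. So φ is not surjective.
Since φ is not surjective, we find the least positive k with φ(k) = φ(0): this means 21k ≡ 0 (mod 39), i.e. 39 ∣ 21k. Since gcd(21, 39) = 3, dividing through by 3 this holds exactly when 13 ∣ 7k, and as gcd(7, 13) = 1, exactly when 13 ∣ k.
The smallest positive such k is 13.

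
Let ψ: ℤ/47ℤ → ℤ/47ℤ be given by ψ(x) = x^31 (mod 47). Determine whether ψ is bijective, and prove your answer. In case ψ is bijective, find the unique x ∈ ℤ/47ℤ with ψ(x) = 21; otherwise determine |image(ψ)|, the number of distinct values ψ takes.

Since 47 is prime, the nonzero elements of ℤ/47ℤ form a cyclic group of order 46.
As gcd(31, 46) = 1, raising to the 31st power is a bijection on this group: if u^31 ≡ v^31 then (uv^{−1})^31 = 1, and the only element of order dividing gcd(31, 46) = 1 is 1, so u = v.
With ψ(0) = 0 this makes ψ injective on all of ℤ/47ℤ, hence bijective (finite equal-size domain and codomain). In particular ψ is bijective.
Since ψ is bijective, we find the preimage of 21. The inverse of x ↦ x^31 on (ℤ/47ℤ)^× is x ↦ x^3, because 31·3 = 93 = 2·46 + 1 ≡ 1 (mod 46) and x^{46} = 1 for x ≠ 0 (Fermat). So ψ⁻¹(21) = 21^3 mod 47.
Repeated squaring mod 47: 21^1 ≡ 21, 21^2 ≡ 21² = 441 ≡ 18. Since 3 = 2 + 1, 21^3 ≡ 18·21: 18·21 = 378 ≡ 2. So 21^3 ≡ 2 (mod 47).
Hence ψ⁻¹(21) = 2.

2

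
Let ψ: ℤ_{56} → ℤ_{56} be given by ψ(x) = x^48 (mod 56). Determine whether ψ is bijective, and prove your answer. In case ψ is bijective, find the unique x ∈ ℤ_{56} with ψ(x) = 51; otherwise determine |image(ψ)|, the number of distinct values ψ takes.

ψ(1) = 1^48 = 1.
ψ(3): Repeated squaring mod 56: 3^1 ≡ 3, 3^2 ≡ 3² = 9, 3^4 ≡ 9² = 81 ≡ 25, 3^8 ≡ 25² = 625 ≡ 9, 3^16 ≡ 9² = 81 ≡ 25, 3^32 ≡ 25² = 625 ≡ 9. Since 48 = 32 + 16, 3^48 ≡ 9·25: 9·25 = 225 ≡ 1. So 3^48 ≡ 1 (mod 56).
So ψ(1) = ψ(3) = 1 while 1 ≠ 3, hence ψ is not injective, hence not bijective.
Since ψ is not bijective, we determine |image(ψ)|. Computing x^48 mod 56 for each x (by repeated squaring, reducing mod 56 at every step), the values ψ(0), ψ(1), …, ψ(55) are: 0, 1, 8, 1, 8, 1, 8, 49, 8, 1, 8, 1, 8, 1, 0, 1, 8, 1, 8, 1, 8, 49, 8, 1, 8, 1, 8, 1, 0, 1, 8, 1, 8, 1, 8, 49, 8, 1, 8, 1, 8, 1, 0, 1, 8, 1, 8, 1, 8, 49, 8, 1, 8, 1, 8, 1.
The distinct values are {0, 1, 8, 49}; there are 4 of them.

4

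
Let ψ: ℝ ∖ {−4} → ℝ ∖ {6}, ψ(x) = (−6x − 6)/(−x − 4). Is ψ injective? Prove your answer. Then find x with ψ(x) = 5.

Suppose ψ(a) = ψ(b). Cross-multiplying: (−6a − 6)(−b − 4) = (−6b − 6)(−a − 4).
Expanding both sides and cancelling the symmetric terms leaves 18·(a − b) = 0. Since 18 ≠ 0, a = b. Hence ψ is injective.
Solving ψ(x) = 5: cross-multiplying gives −6x − 6 = 5(−x − 4), which rearranges to −1x = −14, so x = 14.

14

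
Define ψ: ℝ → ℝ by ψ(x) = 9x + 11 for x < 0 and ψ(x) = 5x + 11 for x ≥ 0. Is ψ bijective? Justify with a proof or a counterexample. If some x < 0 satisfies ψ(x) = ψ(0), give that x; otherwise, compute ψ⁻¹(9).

Both pieces are strictly increasing (slopes 9 and 5), so each is injective on its own interval.
The left piece maps (−∞, 0) onto (−∞, 11); the right piece maps [0, ∞) onto [11, ∞).
Since 11 = 11, the images partition ℝ: ψ is injective and surjective, hence bijective.
Because the two images are disjoint, no x < 0 has ψ(x) = ψ(0), so we compute ψ⁻¹(9): 9 lies in (−∞, 11), so solve 9x + 11 = 9: x = (9 − 11)/9 = −2/9.

-2/9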